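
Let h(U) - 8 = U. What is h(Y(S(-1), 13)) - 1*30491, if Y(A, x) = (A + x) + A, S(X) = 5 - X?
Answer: -30458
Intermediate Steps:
Y(A, x) = x + 2*A
h(U) = 8 + U
h(Y(S(-1), 13)) - 1*30491 = (8 + (13 + 2*(5 - 1*(-1)))) - 1*30491 = (8 + (13 + 2*(5 + 1))) - 30491 = (8 + (13 + 2*6)) - 30491 = (8 + (13 + 12)) - 30491 = (8 + 25) - 30491 = 33 - 30491 = -30458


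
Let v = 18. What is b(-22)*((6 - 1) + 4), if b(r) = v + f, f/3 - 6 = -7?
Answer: 135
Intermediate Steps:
f = -3 (f = 18 + 3*(-7) = 18 - 21 = -3)
b(r) = 15 (b(r) = 18 - 3 = 15)
b(-22)*((6 - 1) + 4) = 15*((6 - 1) + 4) = 15*(5 + 4) = 15*9 = 135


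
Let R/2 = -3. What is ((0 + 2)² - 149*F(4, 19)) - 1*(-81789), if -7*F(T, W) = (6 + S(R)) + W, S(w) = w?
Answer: 575382/7 ≈ 82197.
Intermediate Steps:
R = -6 (R = 2*(-3) = -6)
F(T, W) = -W/7 (F(T, W) = -((6 - 6) + W)/7 = -(0 + W)/7 = -W/7)
((0 + 2)² - 149*F(4, 19)) - 1*(-81789) = ((0 + 2)² - (-149)*19/7) - 1*(-81789) = (2² - 149*(-19/7)) + 81789 = (4 + 2831/7) + 81789 = 2859/7 + 81789 = 575382/7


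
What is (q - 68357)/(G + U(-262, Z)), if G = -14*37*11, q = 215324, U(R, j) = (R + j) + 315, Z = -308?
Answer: -146967/5953 ≈ -24.688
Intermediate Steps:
U(R, j) = 315 + R + j
G = -5698 (G = -518*11 = -5698)
(q - 68357)/(G + U(-262, Z)) = (215324 - 68357)/(-5698 + (315 - 262 - 308)) = 146967/(-5698 - 255) = 146967/(-5953) = 146967*(-1/5953) = -146967/5953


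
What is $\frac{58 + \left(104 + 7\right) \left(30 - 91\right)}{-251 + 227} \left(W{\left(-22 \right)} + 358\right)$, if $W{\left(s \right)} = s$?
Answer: $93982$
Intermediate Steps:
$\frac{58 + \left(104 + 7\right) \left(30 - 91\right)}{-251 + 227} \left(W{\left(-22 \right)} + 358\right) = \frac{58 + \left(104 + 7\right) \left(30 - 91\right)}{-251 + 227} \left(-22 + 358\right) = \frac{58 + 111 \left(-61\right)}{-24} \cdot 336 = \left(58 - 6771\right) \left(- \frac{1}{24}\right) 336 = \left(-6713\right) \left(- \frac{1}{24}\right) 336 = \frac{6713}{24} \cdot 336 = 93982$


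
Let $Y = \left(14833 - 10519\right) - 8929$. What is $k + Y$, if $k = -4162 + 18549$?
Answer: $9772$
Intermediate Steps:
$k = 14387$
$Y = -4615$ ($Y = 4314 - 8929 = -4615$)
$k + Y = 14387 - 4615 = 9772$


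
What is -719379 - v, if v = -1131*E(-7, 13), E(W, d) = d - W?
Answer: -696759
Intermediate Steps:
v = -22620 (v = -1131*(13 - 1*(-7)) = -1131*(13 + 7) = -1131*20 = -22620)
-719379 - v = -719379 - 1*(-22620) = -719379 + 22620 = -696759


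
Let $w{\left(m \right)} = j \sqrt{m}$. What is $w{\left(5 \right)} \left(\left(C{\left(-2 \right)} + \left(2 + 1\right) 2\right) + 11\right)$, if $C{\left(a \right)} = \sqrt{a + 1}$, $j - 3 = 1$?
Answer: $4 \sqrt{5} \left(17 + i\right) \approx 152.05 + 8.9443 i$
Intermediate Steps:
$j = 4$ ($j = 3 + 1 = 4$)
$C{\left(a \right)} = \sqrt{1 + a}$
$w{\left(m \right)} = 4 \sqrt{m}$
$w{\left(5 \right)} \left(\left(C{\left(-2 \right)} + \left(2 + 1\right) 2\right) + 11\right) = 4 \sqrt{5} \left(\left(\sqrt{1 - 2} + \left(2 + 1\right) 2\right) + 11\right) = 4 \sqrt{5} \left(\left(\sqrt{-1} + 3 \cdot 2\right) + 11\right) = 4 \sqrt{5} \left(\left(i + 6\right) + 11\right) = 4 \sqrt{5} \left(\left(6 + i\right) + 11\right) = 4 \sqrt{5} \left(17 + i\right)$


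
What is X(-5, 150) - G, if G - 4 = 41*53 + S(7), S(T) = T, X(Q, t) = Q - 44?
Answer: -2233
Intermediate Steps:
X(Q, t) = -44 + Q
G = 2184 (G = 4 + (41*53 + 7) = 4 + (2173 + 7) = 4 + 2180 = 2184)
X(-5, 150) - G = (-44 - 5) - 1*2184 = -49 - 2184 = -2233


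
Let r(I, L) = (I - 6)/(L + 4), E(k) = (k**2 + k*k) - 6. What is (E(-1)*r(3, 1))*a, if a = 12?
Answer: 144/5 ≈ 28.800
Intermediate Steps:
E(k) = -6 + 2*k**2 (E(k) = (k**2 + k**2) - 6 = 2*k**2 - 6 = -6 + 2*k**2)
r(I, L) = (-6 + I)/(4 + L)
(E(-1)*r(3, 1))*a = ((-6 + 2*(-1)**2)*((-6 + 3)/(4 + 1)))*12 = ((-6 + 2*1)*(-3/5))*12 = ((-6 + 2)*((1/5)*(-3)))*12 = -4*(-3/5)*12 = (12/5)*12 = 144/5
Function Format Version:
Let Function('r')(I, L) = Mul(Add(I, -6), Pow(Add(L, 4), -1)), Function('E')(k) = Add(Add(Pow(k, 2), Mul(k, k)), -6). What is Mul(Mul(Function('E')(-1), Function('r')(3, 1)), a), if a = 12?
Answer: Rational(144, 5) ≈ 28.800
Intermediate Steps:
Function('E')(k) = Add(-6, Mul(2, Pow(k, 2))) (Function('E')(k) = Add(Add(Pow(k, 2), Pow(k, 2)), -6) = Add(Mul(2, Pow(k, 2)), -6) = Add(-6, Mul(2, Pow(k, 2))))
Function('r')(I, L) = Mul(Pow(Add(4, L), -1), Add(-6, I)) (Function('r')(I, L) = Mul(Add(-6, I), Pow(Add(4, L), -1)) = Mul(Pow(Add(4, L), -1), Add(-6, I)))
Mul(Mul(Function('E')(-1), Function('r')(3, 1)), a) = Mul(Mul(Add(-6, Mul(2, Pow(-1, 2))), Mul(Pow(Add(4, 1), -1), Add(-6, 3))), 12) = Mul(Mul(Add(-6, Mul(2, 1)), Mul(Pow(5, -1), -3)), 12) = Mul(Mul(Add(-6, 2), Mul(Rational(1, 5), -3)), 12) = Mul(Mul(-4, Rational(-3, 5)), 12) = Mul(Rational(12, 5), 12) = Rational(144, 5)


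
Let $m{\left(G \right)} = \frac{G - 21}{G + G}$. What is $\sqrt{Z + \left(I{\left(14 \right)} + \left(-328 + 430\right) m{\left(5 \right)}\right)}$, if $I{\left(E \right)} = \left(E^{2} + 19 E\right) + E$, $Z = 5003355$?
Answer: $\frac{\sqrt{125091695}}{5} \approx 2236.9$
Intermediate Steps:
$m{\left(G \right)} = \frac{-21 + G}{2 G}$
$I{\left(E \right)} = E^{2} + 20 E$
$\sqrt{Z + \left(I{\left(14 \right)} + \left(-328 + 430\right) m{\left(5 \right)}\right)} = \sqrt{5003355 + \left(14 \left(20 + 14\right) + \left(-328 + 430\right) \frac{-21 + 5}{2 \cdot 5}\right)} = \sqrt{5003355 + \left(14 \cdot 34 + 102 \cdot \frac{1}{2} \cdot \frac{1}{5} \left(-16\right)\right)} = \sqrt{5003355 + \left(476 + 102 \left(- \frac{8}{5}\right)\right)} = \sqrt{5003355 + \left(476 - \frac{816}{5}\right)} = \sqrt{5003355 + \frac{1564}{5}} = \sqrt{\frac{25018339}{5}} = \frac{\sqrt{125091695}}{5}$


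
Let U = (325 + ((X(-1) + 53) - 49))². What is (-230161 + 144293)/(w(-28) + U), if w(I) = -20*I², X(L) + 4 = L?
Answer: -21467/22324 ≈ -0.96161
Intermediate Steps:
X(L) = -4 + L
U = 104976 (U = (325 + (((-4 - 1) + 53) - 49))² = (325 + ((-5 + 53) - 49))² = (325 + (48 - 49))² = (325 - 1)² = 324² = 104976)
(-230161 + 144293)/(w(-28) + U) = (-230161 + 144293)/(-20*(-28)² + 104976) = -85868/(-20*784 + 104976) = -85868/(-15680 + 104976) = -85868/89296 = -85868*1/89296 = -21467/22324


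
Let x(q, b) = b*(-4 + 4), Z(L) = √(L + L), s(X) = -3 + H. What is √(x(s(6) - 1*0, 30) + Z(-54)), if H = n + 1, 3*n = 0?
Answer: 3^(¾)*(1 + I) ≈ 2.2795 + 2.2795*I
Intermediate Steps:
n = 0 (n = (⅓)*0 = 0)
H = 1 (H = 0 + 1 = 1)
s(X) = -2 (s(X) = -3 + 1 = -2)
Z(L) = √2*√L (Z(L) = √(2*L) = √2*√L)
x(q, b) = 0 (x(q, b) = b*0 = 0)
√(x(s(6) - 1*0, 30) + Z(-54)) = √(0 + √2*√(-54)) = √(0 + √2*(3*I*√6)) = √(0 + 6*I*√3) = √(6*I*√3) = √2*3^(¾)*√I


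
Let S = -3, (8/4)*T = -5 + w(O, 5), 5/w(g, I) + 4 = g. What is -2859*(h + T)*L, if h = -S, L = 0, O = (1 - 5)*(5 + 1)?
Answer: 0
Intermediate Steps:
O = -24 (O = -4*6 = -24)
w(g, I) = 5/(-4 + g)
T = -145/56 (T = (-5 + 5/(-4 - 24))/2 = (-5 + 5/(-28))/2 = (-5 + 5*(-1/28))/2 = (-5 - 5/28)/2 = (1/2)*(-145/28) = -145/56 ≈ -2.5893)
h = 3 (h = -1*(-3) = 3)
-2859*(h + T)*L = -2859*(3 - 145/56)*0 = -65757*0/56 = -2859*0 = 0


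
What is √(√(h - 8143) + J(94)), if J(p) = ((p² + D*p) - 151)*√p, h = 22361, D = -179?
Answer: √(√14218 - 8141*√94) ≈ 280.73*I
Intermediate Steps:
J(p) = √p*(-151 + p² - 179*p) (J(p) = ((p² - 179*p) - 151)*√p = (-151 + p² - 179*p)*√p = √p*(-151 + p² - 179*p))
√(√(h - 8143) + J(94)) = √(√(22361 - 8143) + √94*(-151 + 94² - 179*94)) = √(√14218 + √94*(-151 + 8836 - 16826)) = √(√14218 + √94*(-8141)) = √(√14218 - 8141*√94)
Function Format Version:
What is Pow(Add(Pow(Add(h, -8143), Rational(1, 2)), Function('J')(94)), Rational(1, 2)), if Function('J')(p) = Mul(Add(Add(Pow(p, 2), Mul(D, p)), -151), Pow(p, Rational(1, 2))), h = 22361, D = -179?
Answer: Pow(Add(Pow(14218, Rational(1, 2)), Mul(-8141, Pow(94, Rational(1, 2)))), Rational(1, 2)) ≈ Mul(280.73, I)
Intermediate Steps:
Function('J')(p) = Mul(Pow(p, Rational(1, 2)), Add(-151, Pow(p, 2), Mul(-179, p))) (Function('J')(p) = Mul(Add(Add(Pow(p, 2), Mul(-179, p)), -151), Pow(p, Rational(1, 2))) = Mul(Add(-151, Pow(p, 2), Mul(-179, p)), Pow(p, Rational(1, 2))) = Mul(Pow(p, Rational(1, 2)), Add(-151, Pow(p, 2), Mul(-179, p))))
Pow(Add(Pow(Add(h, -8143), Rational(1, 2)), Function('J')(94)), Rational(1, 2)) = Pow(Add(Pow(Add(22361, -8143), Rational(1, 2)), Mul(Pow(94, Rational(1, 2)), Add(-151, Pow(94, 2), Mul(-179, 94)))), Rational(1, 2)) = Pow(Add(Pow(14218, Rational(1, 2)), Mul(Pow(94, Rational(1, 2)), Add(-151, 8836, -16826))), Rational(1, 2)) = Pow(Add(Pow(14218, Rational(1, 2)), Mul(Pow(94, Rational(1, 2)), -8141)), Rational(1, 2)) = Pow(Add(Pow(14218, Rational(1, 2)), Mul(-8141, Pow(94, Rational(1, 2)))), Rational(1, 2))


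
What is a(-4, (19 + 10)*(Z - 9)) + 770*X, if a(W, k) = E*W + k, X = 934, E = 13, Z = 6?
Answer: 719041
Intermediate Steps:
a(W, k) = k + 13*W (a(W, k) = 13*W + k = k + 13*W)
a(-4, (19 + 10)*(Z - 9)) + 770*X = ((19 + 10)*(6 - 9) + 13*(-4)) + 770*934 = (29*(-3) - 52) + 719180 = (-87 - 52) + 719180 = -139 + 719180 = 719041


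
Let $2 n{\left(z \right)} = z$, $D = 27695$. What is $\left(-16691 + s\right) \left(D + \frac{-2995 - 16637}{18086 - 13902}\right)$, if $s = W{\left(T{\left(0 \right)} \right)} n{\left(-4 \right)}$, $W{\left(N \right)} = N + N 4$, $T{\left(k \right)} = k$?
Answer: $- \frac{241719579421}{523} \approx -4.6218 \cdot 10^{8}$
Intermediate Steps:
$n{\left(z \right)} = \frac{z}{2}$
$W{\left(N \right)} = 5 N$ ($W{\left(N \right)} = N + 4 N = 5 N$)
$s = 0$ ($s = 5 \cdot 0 \cdot \frac{1}{2} \left(-4\right) = 0 \left(-2\right) = 0$)
$\left(-16691 + s\right) \left(D + \frac{-2995 - 16637}{18086 - 13902}\right) = \left(-16691 + 0\right) \left(27695 + \frac{-2995 - 16637}{18086 - 13902}\right) = - 16691 \left(27695 - \frac{19632}{4184}\right) = - 16691 \left(27695 - \frac{2454}{523}\right) = \left(-16691\right) \frac{14482031}{523} = - \frac{241719579421}{523}$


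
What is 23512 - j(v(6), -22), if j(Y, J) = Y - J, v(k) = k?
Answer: 23484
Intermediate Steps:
23512 - j(v(6), -22) = 23512 - (6 - 1*(-22)) = 23512 - (6 + 22) = 23512 - 1*28 = 23512 - 28 = 23484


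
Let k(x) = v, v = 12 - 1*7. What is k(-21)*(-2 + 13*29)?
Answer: 1875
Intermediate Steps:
v = 5 (v = 12 - 7 = 5)
k(x) = 5
k(-21)*(-2 + 13*29) = 5*(-2 + 13*29) = 5*(-2 + 377) = 5*375 = 1875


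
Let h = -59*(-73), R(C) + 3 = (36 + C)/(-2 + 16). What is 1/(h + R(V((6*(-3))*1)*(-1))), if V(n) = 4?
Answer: 7/30144 ≈ 0.00023222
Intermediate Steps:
R(C) = -3/7 + C/14 (R(C) = -3 + (36 + C)/(-2 + 16) = -3 + (36 + C)/14 = -3 + (36 + C)*(1/14) = -3 + (18/7 + C/14) = -3/7 + C/14)
h = 4307
1/(h + R(V((6*(-3))*1)*(-1))) = 1/(4307 + (-3/7 + (4*(-1))/14)) = 1/(4307 + (-3/7 + (1/14)*(-4))) = 1/(4307 + (-3/7 - 2/7)) = 1/(4307 - 5/7) = 1/(30144/7) = 7/30144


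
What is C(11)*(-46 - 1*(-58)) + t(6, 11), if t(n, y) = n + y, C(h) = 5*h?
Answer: 677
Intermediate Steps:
C(11)*(-46 - 1*(-58)) + t(6, 11) = (5*11)*(-46 - 1*(-58)) + (6 + 11) = 55*(-46 + 58) + 17 = 55*12 + 17 = 660 + 17 = 677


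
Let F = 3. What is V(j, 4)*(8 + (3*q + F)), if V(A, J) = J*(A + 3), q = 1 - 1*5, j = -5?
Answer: 8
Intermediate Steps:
q = -4 (q = 1 - 5 = -4)
V(A, J) = J*(3 + A)
V(j, 4)*(8 + (3*q + F)) = (4*(3 - 5))*(8 + (3*(-4) + 3)) = (4*(-2))*(8 + (-12 + 3)) = -8*(8 - 9) = -8*(-1) = 8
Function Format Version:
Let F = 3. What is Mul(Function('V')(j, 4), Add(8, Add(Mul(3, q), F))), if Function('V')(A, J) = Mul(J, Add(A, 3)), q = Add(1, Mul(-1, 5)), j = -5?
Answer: 8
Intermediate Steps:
q = -4 (q = Add(1, -5) = -4)
Function('V')(A, J) = Mul(J, Add(3, A))
Mul(Function('V')(j, 4), Add(8, Add(Mul(3, q), F))) = Mul(Mul(4, Add(3, -5)), Add(8, Add(Mul(3, -4), 3))) = Mul(Mul(4, -2), Add(8, Add(-12, 3))) = Mul(-8, Add(8, -9)) = Mul(-8, -1) = 8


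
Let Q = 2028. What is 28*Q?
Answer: 56784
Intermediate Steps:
28*Q = 28*2028 = 56784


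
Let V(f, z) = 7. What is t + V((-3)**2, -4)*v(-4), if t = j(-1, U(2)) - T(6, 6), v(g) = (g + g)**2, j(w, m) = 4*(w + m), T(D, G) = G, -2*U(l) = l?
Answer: 434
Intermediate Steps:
U(l) = -l/2
j(w, m) = 4*m + 4*w (j(w, m) = 4*(m + w) = 4*m + 4*w)
v(g) = 4*g**2 (v(g) = (2*g)**2 = 4*g**2)
t = -14 (t = (4*(-1/2*2) + 4*(-1)) - 1*6 = (4*(-1) - 4) - 6 = (-4 - 4) - 6 = -8 - 6 = -14)
t + V((-3)**2, -4)*v(-4) = -14 + 7*(4*(-4)**2) = -14 + 7*(4*16) = -14 + 7*64 = -14 + 448 = 434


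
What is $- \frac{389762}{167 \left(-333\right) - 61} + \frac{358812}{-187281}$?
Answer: $\frac{2945513081}{579239324} \approx 5.0851$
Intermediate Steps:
$- \frac{389762}{167 \left(-333\right) - 61} + \frac{358812}{-187281} = - \frac{389762}{-55611 - 61} + 358812 \left(- \frac{1}{187281}\right) = - \frac{389762}{-55672} - \frac{39868}{20809} = \left(-389762\right) \left(- \frac{1}{55672}\right) - \frac{39868}{20809} = \frac{194881}{27836} - \frac{39868}{20809} = \frac{2945513081}{579239324}$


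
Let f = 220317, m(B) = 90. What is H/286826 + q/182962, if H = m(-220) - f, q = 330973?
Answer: 13659622331/13119564653 ≈ 1.0412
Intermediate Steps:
H = -220227 (H = 90 - 1*220317 = 90 - 220317 = -220227)
H/286826 + q/182962 = -220227/286826 + 330973/182962 = 13659622331/13119564653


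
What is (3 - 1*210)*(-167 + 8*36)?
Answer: -25047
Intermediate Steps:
(3 - 1*210)*(-167 + 8*36) = (3 - 210)*(-167 + 288) = -207*121 = -25047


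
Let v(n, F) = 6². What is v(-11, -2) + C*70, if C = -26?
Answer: -1784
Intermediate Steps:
v(n, F) = 36
v(-11, -2) + C*70 = 36 - 26*70 = 36 - 1820 = -1784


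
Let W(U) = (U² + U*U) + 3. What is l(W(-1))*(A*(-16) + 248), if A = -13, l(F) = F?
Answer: 2280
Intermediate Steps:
W(U) = 3 + 2*U² (W(U) = (U² + U²) + 3 = 2*U² + 3 = 3 + 2*U²)
l(W(-1))*(A*(-16) + 248) = (3 + 2*(-1)²)*(-13*(-16) + 248) = (3 + 2*1)*(208 + 248) = (3 + 2)*456 = 5*456 = 2280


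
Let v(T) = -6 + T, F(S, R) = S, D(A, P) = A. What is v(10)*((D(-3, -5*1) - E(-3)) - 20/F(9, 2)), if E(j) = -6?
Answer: 28/9 ≈ 3.1111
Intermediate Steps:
v(10)*((D(-3, -5*1) - E(-3)) - 20/F(9, 2)) = (-6 + 10)*((-3 - 1*(-6)) - 20/9) = 4*((-3 + 6) - 20*1/9) = 4*(3 - 20/9) = 4*(7/9) = 28/9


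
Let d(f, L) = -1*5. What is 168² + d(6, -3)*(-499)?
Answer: 30719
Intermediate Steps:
d(f, L) = -5
168² + d(6, -3)*(-499) = 168² - 5*(-499) = 28224 + 2495 = 30719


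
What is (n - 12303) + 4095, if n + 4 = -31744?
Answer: -39956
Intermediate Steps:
n = -31748 (n = -4 - 31744 = -31748)
(n - 12303) + 4095 = (-31748 - 12303) + 4095 = -44051 + 4095 = -39956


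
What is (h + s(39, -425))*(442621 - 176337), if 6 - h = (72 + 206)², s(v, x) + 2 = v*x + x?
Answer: -25105255520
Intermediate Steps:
s(v, x) = -2 + x + v*x (s(v, x) = -2 + (v*x + x) = -2 + (x + v*x) = -2 + x + v*x)
h = -77278 (h = 6 - (72 + 206)² = 6 - 1*278² = 6 - 1*77284 = 6 - 77284 = -77278)
(h + s(39, -425))*(442621 - 176337) = (-77278 + (-2 - 425 + 39*(-425)))*(442621 - 176337) = (-77278 + (-2 - 425 - 16575))*266284 = (-77278 - 17002)*266284 = -94280*266284 = -25105255520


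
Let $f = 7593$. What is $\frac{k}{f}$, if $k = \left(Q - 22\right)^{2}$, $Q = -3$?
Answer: $\frac{625}{7593} \approx 0.082313$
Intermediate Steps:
$k = 625$ ($k = \left(-3 - 22\right)^{2} = \left(-25\right)^{2} = 625$)
$\frac{k}{f} = \frac{625}{7593}$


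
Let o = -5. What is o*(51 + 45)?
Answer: -480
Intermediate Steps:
o*(51 + 45) = -5*(51 + 45) = -5*96 = -480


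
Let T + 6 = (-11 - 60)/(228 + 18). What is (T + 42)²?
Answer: 77176225/60516 ≈ 1275.3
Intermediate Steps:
T = -1547/246 (T = -6 + (-11 - 60)/(228 + 18) = -6 - 71/246 = -1547/246 ≈ -6.2886)
(T + 42)² = (-1547/246 + 42)² = (8785/246)² = 77176225/60516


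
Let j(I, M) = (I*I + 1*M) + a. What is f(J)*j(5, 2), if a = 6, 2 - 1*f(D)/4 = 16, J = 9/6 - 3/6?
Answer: -1848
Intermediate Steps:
J = 1 (J = 9*(1/6) - 3*1/6 = 3/2 - 1/2 = 1)
f(D) = -56 (f(D) = 8 - 4*16 = 8 - 64 = -56)
j(I, M) = 6 + M + I**2 (j(I, M) = (I*I + 1*M) + 6 = (I**2 + M) + 6 = (M + I**2) + 6 = 6 + M + I**2)
f(J)*j(5, 2) = -56*(6 + 2 + 5**2) = -56*(6 + 2 + 25) = -56*33 = -1848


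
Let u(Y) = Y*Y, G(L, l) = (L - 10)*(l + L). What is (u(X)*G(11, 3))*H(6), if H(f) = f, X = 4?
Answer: 1344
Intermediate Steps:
G(L, l) = (-10 + L)*(L + l)
u(Y) = Y²
(u(X)*G(11, 3))*H(6) = (4²*(11² - 10*11 - 10*3 + 11*3))*6 = (16*(121 - 110 - 30 + 33))*6 = (16*14)*6 = 224*6 = 1344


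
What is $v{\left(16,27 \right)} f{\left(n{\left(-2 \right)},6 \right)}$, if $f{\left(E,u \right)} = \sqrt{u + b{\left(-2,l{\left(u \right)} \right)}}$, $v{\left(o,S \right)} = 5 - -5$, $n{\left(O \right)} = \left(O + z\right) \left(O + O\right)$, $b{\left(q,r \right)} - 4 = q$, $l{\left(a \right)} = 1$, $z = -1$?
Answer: $20 \sqrt{2} \approx 28.284$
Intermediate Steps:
$b{\left(q,r \right)} = 4 + q$
$n{\left(O \right)} = 2 O \left(-1 + O\right)$ ($n{\left(O \right)} = \left(O - 1\right) \left(O + O\right) = \left(-1 + O\right) 2 O = 2 O \left(-1 + O\right)$)
$v{\left(o,S \right)} = 10$ ($v{\left(o,S \right)} = 5 + 5 = 10$)
$f{\left(E,u \right)} = \sqrt{2 + u}$ ($f{\left(E,u \right)} = \sqrt{u + \left(4 - 2\right)} = \sqrt{u + 2} = \sqrt{2 + u}$)
$v{\left(16,27 \right)} f{\left(n{\left(-2 \right)},6 \right)} = 10 \sqrt{2 + 6} = 10 \sqrt{8} = 10 \cdot 2 \sqrt{2} = 20 \sqrt{2}$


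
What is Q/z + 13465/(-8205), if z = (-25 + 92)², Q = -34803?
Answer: -69200600/7366449 ≈ -9.3940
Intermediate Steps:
z = 4489 (z = 67² = 4489)
Q/z + 13465/(-8205) = -34803/4489 + 13465/(-8205) = -34803*1/4489 + 13465*(-1/8205) = -34803/4489 - 2693/1641 = -69200600/7366449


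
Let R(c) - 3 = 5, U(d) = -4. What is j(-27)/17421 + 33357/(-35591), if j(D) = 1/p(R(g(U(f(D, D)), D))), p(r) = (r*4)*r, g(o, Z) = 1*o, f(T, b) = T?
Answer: -148764712441/158727887616 ≈ -0.93723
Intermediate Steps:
g(o, Z) = o
R(c) = 8 (R(c) = 3 + 5 = 8)
p(r) = 4*r**2 (p(r) = (4*r)*r = 4*r**2)
j(D) = 1/256 (j(D) = 1/(4*8**2) = 1/(4*64) = 1/256)
j(-27)/17421 + 33357/(-35591) = (1/256)/17421 + 33357/(-35591) = (1/256)*(1/17421) + 33357*(-1/35591) = 1/4459776 - 33357/35591 = -148764712441/158727887616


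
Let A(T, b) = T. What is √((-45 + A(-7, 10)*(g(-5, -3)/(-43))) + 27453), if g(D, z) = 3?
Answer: √50678295/43 ≈ 165.56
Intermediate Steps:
√((-45 + A(-7, 10)*(g(-5, -3)/(-43))) + 27453) = √((-45 - 21/(-43)) + 27453) = √((-45 - 21*(-1)/43) + 27453) = √((-45 - 7*(-3/43)) + 27453) = √((-45 + 21/43) + 27453) = √(-1914/43 + 27453) = √(1178565/43) = √50678295/43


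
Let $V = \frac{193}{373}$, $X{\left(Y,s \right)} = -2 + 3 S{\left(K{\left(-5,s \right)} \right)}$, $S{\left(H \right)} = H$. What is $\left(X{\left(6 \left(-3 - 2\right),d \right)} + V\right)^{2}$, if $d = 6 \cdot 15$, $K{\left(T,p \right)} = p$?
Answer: $\frac{10031424649}{139129} \approx 72102.0$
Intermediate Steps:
$d = 90$
$X{\left(Y,s \right)} = -2 + 3 s$
$V = \frac{193}{373}$ ($V = 193 \cdot \frac{1}{373} = \frac{193}{373} \approx 0.51743$)
$\left(X{\left(6 \left(-3 - 2\right),d \right)} + V\right)^{2} = \left(\left(-2 + 3 \cdot 90\right) + \frac{193}{373}\right)^{2} = \left(\left(-2 + 270\right) + \frac{193}{373}\right)^{2} = \left(268 + \frac{193}{373}\right)^{2} = \left(\frac{100157}{373}\right)^{2} = \frac{10031424649}{139129}$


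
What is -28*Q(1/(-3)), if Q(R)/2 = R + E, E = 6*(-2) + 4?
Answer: 1400/3 ≈ 466.67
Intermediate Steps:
E = -8 (E = -12 + 4 = -8)
Q(R) = -16 + 2*R (Q(R) = 2*(R - 8) = 2*(-8 + R) = -16 + 2*R)
-28*Q(1/(-3)) = -28*(-16 + 2*(1/(-3))) = -28*(-16 + 2*(1*(-⅓))) = -28*(-16 + 2*(-⅓)) = -28*(-16 - ⅔) = -28*(-50/3) = 1400/3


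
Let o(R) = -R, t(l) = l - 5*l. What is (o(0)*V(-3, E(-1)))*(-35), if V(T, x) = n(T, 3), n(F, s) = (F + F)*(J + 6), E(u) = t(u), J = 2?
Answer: 0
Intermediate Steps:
t(l) = -4*l
E(u) = -4*u
n(F, s) = 16*F (n(F, s) = (F + F)*(2 + 6) = (2*F)*8 = 16*F)
V(T, x) = 16*T
(o(0)*V(-3, E(-1)))*(-35) = ((-1*0)*(16*(-3)))*(-35) = (0*(-48))*(-35) = 0*(-35) = 0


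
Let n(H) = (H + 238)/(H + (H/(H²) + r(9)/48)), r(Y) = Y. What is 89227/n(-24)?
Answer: -102164915/10272 ≈ -9946.0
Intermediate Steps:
n(H) = (238 + H)/(3/16 + H + 1/H) (n(H) = (H + 238)/(H + (H/(H²) + 9/48)) = (238 + H)/(H + (H/H² + 9*(1/48))) = (238 + H)/(H + (1/H + 3/16)) = (238 + H)/(H + (3/16 + 1/H)) = (238 + H)/(3/16 + H + 1/H))
89227/n(-24) = 89227/((16*(-24)*(238 - 24)/(16 + 3*(-24) + 16*(-24)²))) = 89227/((16*(-24)*214/(16 - 72 + 16*576))) = 89227/((16*(-24)*214/(16 - 72 + 9216))) = 89227/((16*(-24)*214/9160)) = 89227/((16*(-24)*(1/9160)*214)) = 89227/(-10272/1145) = 89227*(-1145/10272) = -102164915/10272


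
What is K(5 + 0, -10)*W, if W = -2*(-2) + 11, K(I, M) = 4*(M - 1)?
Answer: -660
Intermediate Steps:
K(I, M) = -4 + 4*M (K(I, M) = 4*(-1 + M) = -4 + 4*M)
W = 15 (W = 4 + 11 = 15)
K(5 + 0, -10)*W = (-4 + 4*(-10))*15 = (-4 - 40)*15 = -44*15 = -660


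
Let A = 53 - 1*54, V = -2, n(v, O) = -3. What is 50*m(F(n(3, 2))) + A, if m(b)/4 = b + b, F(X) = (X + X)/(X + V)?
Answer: 479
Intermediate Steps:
F(X) = 2*X/(-2 + X) (F(X) = (X + X)/(X - 2) = (2*X)/(-2 + X) = 2*X/(-2 + X))
A = -1 (A = 53 - 54 = -1)
m(b) = 8*b (m(b) = 4*(b + b) = 4*(2*b) = 8*b)
50*m(F(n(3, 2))) + A = 50*(8*(2*(-3)/(-2 - 3))) - 1 = 50*(8*(2*(-3)/(-5))) - 1 = 50*(8*(2*(-3)*(-1/5))) - 1 = 50*(8*(6/5)) - 1 = 50*(48/5) - 1 = 480 - 1 = 479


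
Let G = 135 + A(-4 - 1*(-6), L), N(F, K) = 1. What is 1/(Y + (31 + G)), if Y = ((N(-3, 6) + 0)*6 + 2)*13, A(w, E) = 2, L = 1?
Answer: 1/272 ≈ 0.0036765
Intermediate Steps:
G = 137 (G = 135 + 2 = 137)
Y = 104 (Y = ((1 + 0)*6 + 2)*13 = (1*6 + 2)*13 = (6 + 2)*13 = 8*13 = 104)
1/(Y + (31 + G)) = 1/(104 + (31 + 137)) = 1/(104 + 168) = 1/272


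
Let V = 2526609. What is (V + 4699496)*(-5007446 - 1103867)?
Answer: -44160989425865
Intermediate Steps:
(V + 4699496)*(-5007446 - 1103867) = (2526609 + 4699496)*(-5007446 - 1103867) = 7226105*(-6111313) = -44160989425865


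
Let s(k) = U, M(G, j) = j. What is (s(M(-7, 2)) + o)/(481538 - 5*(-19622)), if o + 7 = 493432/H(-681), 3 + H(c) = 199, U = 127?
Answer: 64619/14201376 ≈ 0.0045502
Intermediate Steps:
H(c) = 196 (H(c) = -3 + 199 = 196)
o = 123015/49 (o = -7 + 493432/196 = -7 + 493432*(1/196) = -7 + 123358/49 = 123015/49 ≈ 2510.5)
s(k) = 127
(s(M(-7, 2)) + o)/(481538 - 5*(-19622)) = (127 + 123015/49)/(481538 - 5*(-19622)) = 129238/(49*(481538 + 98110)) = (129238/49)/579648 = (129238/49)*(1/579648) = 64619/14201376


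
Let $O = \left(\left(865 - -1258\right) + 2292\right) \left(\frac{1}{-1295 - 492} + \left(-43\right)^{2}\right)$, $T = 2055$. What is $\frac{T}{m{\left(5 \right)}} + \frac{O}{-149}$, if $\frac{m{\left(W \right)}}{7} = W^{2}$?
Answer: $- \frac{510466198957}{9319205} \approx -54776.0$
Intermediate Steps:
$m{\left(W \right)} = 7 W^{2}$
$O = \frac{14587875230}{1787}$ ($O = \left(\left(865 + 1258\right) + 2292\right) \left(\frac{1}{-1787} + 1849\right) = \left(2123 + 2292\right) \left(- \frac{1}{1787} + 1849\right) = 4415 \cdot \frac{3304162}{1787} = \frac{14587875230}{1787} \approx 8.1633 \cdot 10^{6}$)
$\frac{T}{m{\left(5 \right)}} + \frac{O}{-149} = \frac{2055}{7 \cdot 5^{2}} + \frac{14587875230}{1787 \left(-149\right)} = \frac{2055}{7 \cdot 25} + \frac{14587875230}{1787} \left(- \frac{1}{149}\right) = \frac{2055}{175} - \frac{14587875230}{266263} = 2055 \cdot \frac{1}{175} - \frac{14587875230}{266263} = \frac{411}{35} - \frac{14587875230}{266263} = - \frac{510466198957}{9319205}$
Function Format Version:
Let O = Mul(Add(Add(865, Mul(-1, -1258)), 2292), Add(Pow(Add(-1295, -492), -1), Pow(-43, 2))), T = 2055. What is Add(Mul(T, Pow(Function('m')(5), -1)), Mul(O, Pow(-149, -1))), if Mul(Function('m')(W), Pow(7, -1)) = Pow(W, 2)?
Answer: Rational(-510466198957, 9319205) ≈ -54776.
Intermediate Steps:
Function('m')(W) = Mul(7, Pow(W, 2))
O = Rational(14587875230, 1787) (O = Mul(Add(Add(865, 1258), 2292), Add(Pow(-1787, -1), 1849)) = Mul(Add(2123, 2292), Add(Rational(-1, 1787), 1849)) = Mul(4415, Rational(3304162, 1787)) = Rational(14587875230, 1787) ≈ 8.1633e+6)
Add(Mul(T, Pow(Function('m')(5), -1)), Mul(O, Pow(-149, -1))) = Add(Mul(2055, Pow(Mul(7, Pow(5, 2)), -1)), Mul(Rational(14587875230, 1787), Pow(-149, -1))) = Add(Mul(2055, Pow(Mul(7, 25), -1)), Mul(Rational(14587875230, 1787), Rational(-1, 149))) = Add(Mul(2055, Pow(175, -1)), Rational(-14587875230, 266263)) = Add(Mul(2055, Rational(1, 175)), Rational(-14587875230, 266263)) = Add(Rational(411, 35), Rational(-14587875230, 266263)) = Rational(-510466198957, 9319205)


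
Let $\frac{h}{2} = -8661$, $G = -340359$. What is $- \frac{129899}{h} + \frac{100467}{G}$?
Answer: $\frac{14157334789}{1965232866} \approx 7.2039$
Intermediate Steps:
$h = -17322$ ($h = 2 \left(-8661\right) = -17322$)
$- \frac{129899}{h} + \frac{100467}{G} = - \frac{129899}{-17322} + \frac{100467}{-340359} = \left(-129899\right) \left(- \frac{1}{17322}\right) + 100467 \left(- \frac{1}{340359}\right) = \frac{129899}{17322} - \frac{33489}{113453} = \frac{14157334789}{1965232866}$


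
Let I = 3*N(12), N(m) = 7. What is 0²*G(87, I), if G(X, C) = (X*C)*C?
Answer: 0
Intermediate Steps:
I = 21 (I = 3*7 = 21)
G(X, C) = X*C² (G(X, C) = (C*X)*C = X*C²)
0²*G(87, I) = 0²*(87*21²) = 0*(87*441) = 0*38367 = 0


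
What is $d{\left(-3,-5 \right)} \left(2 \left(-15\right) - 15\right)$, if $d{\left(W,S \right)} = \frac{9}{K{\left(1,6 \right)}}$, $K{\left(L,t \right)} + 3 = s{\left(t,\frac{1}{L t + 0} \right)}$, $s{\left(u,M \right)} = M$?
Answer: $\frac{2430}{17} \approx 142.94$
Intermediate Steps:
$K{\left(L,t \right)} = -3 + \frac{1}{L t}$ ($K{\left(L,t \right)} = -3 + \frac{1}{L t + 0} = -3 + \frac{1}{L t}$)
$d{\left(W,S \right)} = - \frac{54}{17}$ ($d{\left(W,S \right)} = \frac{9}{-3 + \frac{1}{1 \cdot 6}} = \frac{9}{-3 + 1 \cdot \frac{1}{6}} = \frac{9}{-3 + \frac{1}{6}} = \frac{9}{- \frac{17}{6}} = 9 \left(- \frac{6}{17}\right) = - \frac{54}{17}$)
$d{\left(-3,-5 \right)} \left(2 \left(-15\right) - 15\right) = - \frac{54 \left(2 \left(-15\right) - 15\right)}{17} = - \frac{54 \left(-30 - 15\right)}{17} = \left(- \frac{54}{17}\right) \left(-45\right) = \frac{2430}{17}$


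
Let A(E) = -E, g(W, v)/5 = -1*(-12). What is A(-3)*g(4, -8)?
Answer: 180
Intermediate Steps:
g(W, v) = 60 (g(W, v) = 5*(-1*(-12)) = 5*12 = 60)
A(-3)*g(4, -8) = -1*(-3)*60 = 3*60 = 180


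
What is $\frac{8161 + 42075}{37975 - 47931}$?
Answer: $- \frac{661}{131} \approx -5.0458$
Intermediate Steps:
$\frac{8161 + 42075}{37975 - 47931} = \frac{50236}{-9956} = 50236 \left(- \frac{1}{9956}\right) = - \frac{661}{131}$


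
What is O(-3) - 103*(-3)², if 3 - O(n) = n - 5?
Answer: -916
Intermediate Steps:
O(n) = 8 - n (O(n) = 3 - (n - 5) = 3 - (-5 + n) = 3 + (5 - n) = 8 - n)
O(-3) - 103*(-3)² = (8 - 1*(-3)) - 103*(-3)² = (8 + 3) - 103*9 = 11 - 927 = -916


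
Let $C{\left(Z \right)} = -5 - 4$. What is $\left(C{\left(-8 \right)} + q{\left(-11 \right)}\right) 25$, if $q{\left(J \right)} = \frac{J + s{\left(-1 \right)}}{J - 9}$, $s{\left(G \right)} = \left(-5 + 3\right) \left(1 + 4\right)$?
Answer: $- \frac{795}{4} \approx -198.75$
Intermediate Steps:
$s{\left(G \right)} = -10$ ($s{\left(G \right)} = \left(-2\right) 5 = -10$)
$C{\left(Z \right)} = -9$
$q{\left(J \right)} = \frac{-10 + J}{-9 + J}$ ($q{\left(J \right)} = \frac{J - 10}{J - 9} = \frac{-10 + J}{-9 + J}$)
$\left(C{\left(-8 \right)} + q{\left(-11 \right)}\right) 25 = \left(-9 + \frac{-10 - 11}{-9 - 11}\right) 25 = \left(-9 + \frac{1}{-20} \left(-21\right)\right) 25 = \left(-9 - - \frac{21}{20}\right) 25 = \left(-9 + \frac{21}{20}\right) 25 = \left(- \frac{159}{20}\right) 25 = - \frac{795}{4}$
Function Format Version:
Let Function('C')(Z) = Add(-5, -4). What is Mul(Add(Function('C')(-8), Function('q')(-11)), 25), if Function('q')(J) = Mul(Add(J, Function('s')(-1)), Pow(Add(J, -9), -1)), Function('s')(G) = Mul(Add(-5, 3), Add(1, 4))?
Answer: Rational(-795, 4) ≈ -198.75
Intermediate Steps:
Function('s')(G) = -10 (Function('s')(G) = Mul(-2, 5) = -10)
Function('C')(Z) = -9
Function('q')(J) = Mul(Pow(Add(-9, J), -1), Add(-10, J)) (Function('q')(J) = Mul(Add(J, -10), Pow(Add(J, -9), -1)) = Mul(Add(-10, J), Pow(Add(-9, J), -1)) = Mul(Pow(Add(-9, J), -1), Add(-10, J)))
Mul(Add(Function('C')(-8), Function('q')(-11)), 25) = Mul(Add(-9, Mul(Pow(Add(-9, -11), -1), Add(-10, -11))), 25) = Mul(Add(-9, Mul(Pow(-20, -1), -21)), 25) = Mul(Add(-9, Mul(Rational(-1, 20), -21)), 25) = Mul(Add(-9, Rational(21, 20)), 25) = Mul(Rational(-159, 20), 25) = Rational(-795, 4)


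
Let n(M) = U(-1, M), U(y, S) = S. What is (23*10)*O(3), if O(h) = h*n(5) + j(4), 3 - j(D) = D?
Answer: 3220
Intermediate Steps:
j(D) = 3 - D
n(M) = M
O(h) = -1 + 5*h (O(h) = h*5 + (3 - 1*4) = 5*h + (3 - 4) = 5*h - 1 = -1 + 5*h)
(23*10)*O(3) = (23*10)*(-1 + 5*3) = 230*(-1 + 15) = 230*14 = 3220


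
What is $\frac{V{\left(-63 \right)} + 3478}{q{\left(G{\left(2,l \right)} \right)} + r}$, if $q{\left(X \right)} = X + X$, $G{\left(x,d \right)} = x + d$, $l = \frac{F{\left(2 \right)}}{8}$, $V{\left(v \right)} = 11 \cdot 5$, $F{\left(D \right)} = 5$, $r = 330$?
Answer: $\frac{14132}{1341} \approx 10.538$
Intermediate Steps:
$V{\left(v \right)} = 55$
$l = \frac{5}{8} \approx 0.625$
$G{\left(x,d \right)} = d + x$
$q{\left(X \right)} = 2 X$
$\frac{V{\left(-63 \right)} + 3478}{q{\left(G{\left(2,l \right)} \right)} + r} = \frac{55 + 3478}{2 \left(\frac{5}{8} + 2\right) + 330} = \frac{3533}{2 \cdot \frac{21}{8} + 330} = \frac{3533}{\frac{21}{4} + 330} = \frac{3533}{\frac{1341}{4}} = 3533 \cdot \frac{4}{1341} = \frac{14132}{1341}$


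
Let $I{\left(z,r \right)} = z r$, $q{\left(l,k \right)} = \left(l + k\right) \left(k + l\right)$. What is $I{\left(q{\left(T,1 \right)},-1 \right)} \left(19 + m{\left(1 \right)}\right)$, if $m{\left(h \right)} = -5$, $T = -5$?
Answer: $-224$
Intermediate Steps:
$q{\left(l,k \right)} = \left(k + l\right)^{2}$ ($q{\left(l,k \right)} = \left(k + l\right) \left(k + l\right) = \left(k + l\right)^{2}$)
$I{\left(z,r \right)} = r z$
$I{\left(q{\left(T,1 \right)},-1 \right)} \left(19 + m{\left(1 \right)}\right) = - \left(1 - 5\right)^{2} \left(19 - 5\right) = - \left(-4\right)^{2} \cdot 14 = \left(-1\right) 16 \cdot 14 = \left(-16\right) 14 = -224$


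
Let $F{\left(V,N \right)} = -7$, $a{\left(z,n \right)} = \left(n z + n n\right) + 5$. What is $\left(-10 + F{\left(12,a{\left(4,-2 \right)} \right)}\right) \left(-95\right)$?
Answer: $1615$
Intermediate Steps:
$a{\left(z,n \right)} = 5 + n^{2} + n z$ ($a{\left(z,n \right)} = \left(n z + n^{2}\right) + 5 = \left(n^{2} + n z\right) + 5 = 5 + n^{2} + n z$)
$\left(-10 + F{\left(12,a{\left(4,-2 \right)} \right)}\right) \left(-95\right) = \left(-10 - 7\right) \left(-95\right) = \left(-17\right) \left(-95\right) = 1615$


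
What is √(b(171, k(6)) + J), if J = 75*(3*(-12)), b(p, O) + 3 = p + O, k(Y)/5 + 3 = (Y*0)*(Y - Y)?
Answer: 3*I*√283 ≈ 50.468*I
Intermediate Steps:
k(Y) = -15 (k(Y) = -15 + 5*((Y*0)*(Y - Y)) = -15 + 5*(0*0) = -15 + 5*0 = -15 + 0 = -15)
b(p, O) = -3 + O + p (b(p, O) = -3 + (p + O) = -3 + (O + p) = -3 + O + p)
J = -2700 (J = 75*(-36) = -2700)
√(b(171, k(6)) + J) = √((-3 - 15 + 171) - 2700) = √(153 - 2700) = √(-2547) = 3*I*√283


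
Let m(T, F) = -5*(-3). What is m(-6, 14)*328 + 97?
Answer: 5017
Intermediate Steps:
m(T, F) = 15
m(-6, 14)*328 + 97 = 15*328 + 97 = 4920 + 97 = 5017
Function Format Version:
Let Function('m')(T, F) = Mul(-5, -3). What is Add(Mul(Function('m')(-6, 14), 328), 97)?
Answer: 5017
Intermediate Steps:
Function('m')(T, F) = 15
Add(Mul(Function('m')(-6, 14), 328), 97) = Add(Mul(15, 328), 97) = Add(4920, 97) = 5017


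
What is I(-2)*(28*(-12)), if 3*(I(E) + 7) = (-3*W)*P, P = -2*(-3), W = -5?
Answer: -7728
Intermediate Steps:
P = 6
I(E) = 23 (I(E) = -7 + (-3*(-5)*6)/3 = -7 + (15*6)/3 = -7 + (1/3)*90 = -7 + 30 = 23)
I(-2)*(28*(-12)) = 23*(28*(-12)) = 23*(-336) = -7728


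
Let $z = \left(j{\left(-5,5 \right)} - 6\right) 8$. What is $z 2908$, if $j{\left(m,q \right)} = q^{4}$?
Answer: $14400416$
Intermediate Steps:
$z = 4952$ ($z = \left(5^{4} - 6\right) 8 = \left(625 - 6\right) 8 = 619 \cdot 8 = 4952$)
$z 2908 = 4952 \cdot 2908 = 14400416$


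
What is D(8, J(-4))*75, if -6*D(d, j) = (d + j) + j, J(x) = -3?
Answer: -25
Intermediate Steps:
D(d, j) = -j/3 - d/6 (D(d, j) = -((d + j) + j)/6 = -(d + 2*j)/6 = -j/3 - d/6)
D(8, J(-4))*75 = (-⅓*(-3) - ⅙*8)*75 = (1 - 4/3)*75 = -⅓*75 = -25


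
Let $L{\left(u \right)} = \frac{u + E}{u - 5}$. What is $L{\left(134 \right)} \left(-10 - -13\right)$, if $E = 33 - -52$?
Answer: $\frac{219}{43} \approx 5.093$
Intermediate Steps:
$E = 85$ ($E = 33 + 52 = 85$)
$L{\left(u \right)} = \frac{85 + u}{-5 + u}$ ($L{\left(u \right)} = \frac{u + 85}{u - 5} = \frac{85 + u}{-5 + u}$)
$L{\left(134 \right)} \left(-10 - -13\right) = \frac{85 + 134}{-5 + 134} \left(-10 - -13\right) = \frac{1}{129} \cdot 219 \left(-10 + 13\right) = \frac{1}{129} \cdot 219 \cdot 3 = \frac{73}{43} \cdot 3 = \frac{219}{43}$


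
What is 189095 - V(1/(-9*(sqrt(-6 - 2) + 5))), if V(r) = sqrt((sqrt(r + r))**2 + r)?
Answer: 189095 - sqrt(3)/(3*sqrt(-5 - 2*I*sqrt(2))) ≈ 1.891e+5 - 0.23295*I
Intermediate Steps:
V(r) = sqrt(3)*sqrt(r) (V(r) = sqrt((sqrt(2*r))**2 + r) = sqrt((sqrt(2)*sqrt(r))**2 + r) = sqrt(2*r + r) = sqrt(3*r) = sqrt(3)*sqrt(r))
189095 - V(1/(-9*(sqrt(-6 - 2) + 5))) = 189095 - sqrt(3)*sqrt(1/(-9*(sqrt(-6 - 2) + 5))) = 189095 - sqrt(3)*sqrt(1/(-9*(sqrt(-8) + 5))) = 189095 - sqrt(3)*sqrt(1/(-9*(2*I*sqrt(2) + 5))) = 189095 - sqrt(3)*sqrt(1/(-9*(5 + 2*I*sqrt(2)))) = 189095 - sqrt(3)*sqrt(1/(-45 - 18*I*sqrt(2))) = 189095 - sqrt(3)/sqrt(-45 - 18*I*sqrt(2))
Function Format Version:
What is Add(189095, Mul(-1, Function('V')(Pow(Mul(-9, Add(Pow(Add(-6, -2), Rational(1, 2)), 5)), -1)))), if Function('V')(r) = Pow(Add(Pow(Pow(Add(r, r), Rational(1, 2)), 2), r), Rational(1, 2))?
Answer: Add(189095, Mul(Rational(-1, 3), Pow(3, Rational(1, 2)), Pow(Add(-5, Mul(-2, I, Pow(2, Rational(1, 2)))), Rational(-1, 2)))) ≈ Add(1.8910e+5, Mul(-0.23295, I))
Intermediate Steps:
Function('V')(r) = Mul(Pow(3, Rational(1, 2)), Pow(r, Rational(1, 2))) (Function('V')(r) = Pow(Add(Pow(Pow(Mul(2, r), Rational(1, 2)), 2), r), Rational(1, 2)) = Pow(Add(Pow(Mul(Pow(2, Rational(1, 2)), Pow(r, Rational(1, 2))), 2), r), Rational(1, 2)) = Pow(Add(Mul(2, r), r), Rational(1, 2)) = Pow(Mul(3, r), Rational(1, 2)) = Mul(Pow(3, Rational(1, 2)), Pow(r, Rational(1, 2))))
Add(189095, Mul(-1, Function('V')(Pow(Mul(-9, Add(Pow(Add(-6, -2), Rational(1, 2)), 5)), -1)))) = Add(189095, Mul(-1, Mul(Pow(3, Rational(1, 2)), Pow(Pow(Mul(-9, Add(Pow(Add(-6, -2), Rational(1, 2)), 5)), -1), Rational(1, 2))))) = Add(189095, Mul(-1, Mul(Pow(3, Rational(1, 2)), Pow(Pow(Mul(-9, Add(Pow(-8, Rational(1, 2)), 5)), -1), Rational(1, 2))))) = Add(189095, Mul(-1, Mul(Pow(3, Rational(1, 2)), Pow(Pow(Mul(-9, Add(Mul(2, I, Pow(2, Rational(1, 2))), 5)), -1), Rational(1, 2))))) = Add(189095, Mul(-1, Mul(Pow(3, Rational(1, 2)), Pow(Pow(Mul(-9, Add(5, Mul(2, I, Pow(2, Rational(1, 2))))), -1), Rational(1, 2))))) = Add(189095, Mul(-1, Mul(Pow(3, Rational(1, 2)), Pow(Pow(Add(-45, Mul(-18, I, Pow(2, Rational(1, 2)))), -1), Rational(1, 2))))) = Add(189095, Mul(-1, Mul(Pow(3, Rational(1, 2)), Pow(Add(-45, Mul(-18, I, Pow(2, Rational(1, 2)))), Rational(-1, 2))))) = Add(189095, Mul(-1, Pow(3, Rational(1, 2)), Pow(Add(-45, Mul(-18, I, Pow(2, Rational(1, 2)))), Rational(-1, 2))))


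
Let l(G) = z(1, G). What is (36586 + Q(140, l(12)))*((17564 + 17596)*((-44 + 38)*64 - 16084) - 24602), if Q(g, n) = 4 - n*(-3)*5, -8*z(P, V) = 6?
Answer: -42361080904415/2 ≈ -2.1181e+13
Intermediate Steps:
z(P, V) = -3/4 (z(P, V) = -1/8*6 = -3/4)
l(G) = -3/4
Q(g, n) = 4 + 15*n (Q(g, n) = 4 - (-3*n)*5 = 4 - (-15)*n = 4 + 15*n)
(36586 + Q(140, l(12)))*((17564 + 17596)*((-44 + 38)*64 - 16084) - 24602) = (36586 + (4 + 15*(-3/4)))*((17564 + 17596)*((-44 + 38)*64 - 16084) - 24602) = (36586 + (4 - 45/4))*(35160*(-6*64 - 16084) - 24602) = (36586 - 29/4)*(35160*(-384 - 16084) - 24602) = 146315*(35160*(-16468) - 24602)/4 = 146315*(-579014880 - 24602)/4 = (146315/4)*(-579039482) = -42361080904415/2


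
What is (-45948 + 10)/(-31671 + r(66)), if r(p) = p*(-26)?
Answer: 45938/33387 ≈ 1.3759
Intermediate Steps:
r(p) = -26*p
(-45948 + 10)/(-31671 + r(66)) = (-45948 + 10)/(-31671 - 26*66) = -45938/(-31671 - 1716) = -45938/(-33387) = -45938*(-1/33387) = 45938/33387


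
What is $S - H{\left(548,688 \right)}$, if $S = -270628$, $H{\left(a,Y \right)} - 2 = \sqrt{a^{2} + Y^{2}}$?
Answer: $-270630 - 4 \sqrt{48353} \approx -2.7151 \cdot 10^{5}$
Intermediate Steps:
$H{\left(a,Y \right)} = 2 + \sqrt{Y^{2} + a^{2}}$ ($H{\left(a,Y \right)} = 2 + \sqrt{a^{2} + Y^{2}} = 2 + \sqrt{Y^{2} + a^{2}}$)
$S - H{\left(548,688 \right)} = -270628 - \left(2 + \sqrt{688^{2} + 548^{2}}\right) = -270628 - \left(2 + \sqrt{473344 + 300304}\right) = -270628 - \left(2 + \sqrt{773648}\right) = -270628 - \left(2 + 4 \sqrt{48353}\right) = -270630 - 4 \sqrt{48353}$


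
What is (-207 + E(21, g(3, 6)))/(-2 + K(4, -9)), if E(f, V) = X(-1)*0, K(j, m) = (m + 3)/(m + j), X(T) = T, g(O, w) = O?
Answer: 1035/4 ≈ 258.75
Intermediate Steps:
K(j, m) = (3 + m)/(j + m)
E(f, V) = 0 (E(f, V) = -1*0 = 0)
(-207 + E(21, g(3, 6)))/(-2 + K(4, -9)) = (-207 + 0)/(-2 + (3 - 9)/(4 - 9)) = -207/(-2 - 6/(-5)) = -207/(-2 - 1/5*(-6)) = -207/(-2 + 6/5) = -207/(-4/5) = -207*(-5/4) = 1035/4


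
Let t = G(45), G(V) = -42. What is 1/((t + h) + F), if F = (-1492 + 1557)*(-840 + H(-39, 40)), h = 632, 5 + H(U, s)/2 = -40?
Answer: -1/59860 ≈ -1.6706e-5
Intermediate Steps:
H(U, s) = -90 (H(U, s) = -10 + 2*(-40) = -10 - 80 = -90)
t = -42
F = -60450 (F = (-1492 + 1557)*(-840 - 90) = 65*(-930) = -60450)
1/((t + h) + F) = 1/((-42 + 632) - 60450) = 1/(590 - 60450) = 1/(-59860) = -1/59860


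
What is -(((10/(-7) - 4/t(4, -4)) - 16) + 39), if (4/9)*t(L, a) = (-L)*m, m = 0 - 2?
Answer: -1345/63 ≈ -21.349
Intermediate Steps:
m = -2
t(L, a) = 9*L/2 (t(L, a) = 9*(-L*(-2))/4 = 9*(2*L)/4 = 9*L/2)
-(((10/(-7) - 4/t(4, -4)) - 16) + 39) = -(((10/(-7) - 4/((9/2)*4)) - 16) + 39) = -(((10*(-⅐) - 4/18) - 16) + 39) = -(((-10/7 - 4*1/18) - 16) + 39) = -(((-10/7 - 2/9) - 16) + 39) = -((-104/63 - 16) + 39) = -(-1112/63 + 39) = -1*1345/63 = -1345/63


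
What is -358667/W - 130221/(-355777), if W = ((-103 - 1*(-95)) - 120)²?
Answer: -125471928395/5829050368 ≈ -21.525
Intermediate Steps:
W = 16384 (W = ((-103 + 95) - 120)² = (-8 - 120)² = (-128)² = 16384)
-358667/W - 130221/(-355777) = -358667/16384 - 130221/(-355777) = -358667*1/16384 - 130221*(-1/355777) = -358667/16384 + 130221/355777 = -125471928395/5829050368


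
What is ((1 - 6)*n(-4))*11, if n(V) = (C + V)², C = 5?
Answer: -55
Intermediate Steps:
n(V) = (5 + V)²
((1 - 6)*n(-4))*11 = ((1 - 6)*(5 - 4)²)*11 = -5*1²*11 = -5*1*11 = -5*11 = -55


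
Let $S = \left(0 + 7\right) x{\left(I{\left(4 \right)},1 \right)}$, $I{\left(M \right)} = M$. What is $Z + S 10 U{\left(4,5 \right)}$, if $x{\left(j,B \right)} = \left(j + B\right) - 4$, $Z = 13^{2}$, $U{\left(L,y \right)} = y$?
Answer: $519$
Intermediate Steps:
$Z = 169$
$x{\left(j,B \right)} = -4 + B + j$ ($x{\left(j,B \right)} = \left(B + j\right) - 4 = -4 + B + j$)
$S = 7$ ($S = \left(0 + 7\right) \left(-4 + 1 + 4\right) = 7 \cdot 1 = 7$)
$Z + S 10 U{\left(4,5 \right)} = 169 + 7 \cdot 10 \cdot 5 = 169 + 7 \cdot 50 = 169 + 350 = 519$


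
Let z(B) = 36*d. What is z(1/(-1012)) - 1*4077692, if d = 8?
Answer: -4077404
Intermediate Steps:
z(B) = 288 (z(B) = 36*8 = 288)
z(1/(-1012)) - 1*4077692 = 288 - 1*4077692 = 288 - 4077692 = -4077404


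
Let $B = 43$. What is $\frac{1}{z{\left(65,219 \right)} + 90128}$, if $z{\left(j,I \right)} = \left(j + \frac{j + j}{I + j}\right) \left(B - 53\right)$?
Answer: $\frac{71}{6352613} \approx 1.1176 \cdot 10^{-5}$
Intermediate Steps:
$z{\left(j,I \right)} = - 10 j - \frac{20 j}{I + j}$ ($z{\left(j,I \right)} = \left(j + \frac{j + j}{I + j}\right) \left(43 - 53\right) = \left(j + \frac{2 j}{I + j}\right) \left(-10\right) = - 10 j - \frac{20 j}{I + j}$)
$\frac{1}{z{\left(65,219 \right)} + 90128} = \frac{1}{\left(-10\right) 65 \frac{1}{219 + 65} \left(2 + 219 + 65\right) + 90128} = \frac{1}{\left(-10\right) 65 \cdot \frac{1}{284} \cdot 286 + 90128} = \frac{1}{- \frac{46475}{71} + 90128} = \frac{1}{\frac{6352613}{71}} = \frac{71}{6352613}$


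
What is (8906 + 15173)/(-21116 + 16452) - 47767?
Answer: -20255397/424 ≈ -47772.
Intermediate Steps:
(8906 + 15173)/(-21116 + 16452) - 47767 = 24079/(-4664) - 47767 = 24079*(-1/4664) - 47767 = -2189/424 - 47767 = -20255397/424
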